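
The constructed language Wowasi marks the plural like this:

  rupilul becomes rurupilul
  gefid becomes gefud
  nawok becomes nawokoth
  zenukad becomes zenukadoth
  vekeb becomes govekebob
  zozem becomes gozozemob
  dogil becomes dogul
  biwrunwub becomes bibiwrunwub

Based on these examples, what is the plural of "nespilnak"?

vekeb and biwrunwub both end in -b yet inflect differently (govekebob, bibiwrunwub), so the final letter is not what conditions the rule; the last vowel is.
"nespilnak" has last vowel 'a'. The one such stem in the data (zenukad → zenukadoth) adds -oth, so the same rule applies.
The other patterns: stems whose last vowel is 'e' add go- … -ob around the stem; stems whose last vowel is 'u' repeat the first consonant+vowel as a prefix; stems whose last vowel is 'i' change the last vowel to 'u'.
So nespilnak → nespilnakoth.

nespilnakoth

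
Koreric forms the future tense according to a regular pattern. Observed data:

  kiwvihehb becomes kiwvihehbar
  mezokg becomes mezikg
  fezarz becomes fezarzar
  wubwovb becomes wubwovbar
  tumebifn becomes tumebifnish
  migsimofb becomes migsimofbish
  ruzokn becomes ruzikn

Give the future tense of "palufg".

palufgish

ruzokn and tumebifn both end in -n yet inflect differently (ruzikn, tumebifnish), so the final letter is not what conditions the rule; the second-to-last letter is.
"palufg" has second-to-last letter 'f'. The stems whose second-to-last letter is 'f' (migsimofb → migsimofbish, tumebifn → tumebifnish) add -ish.
So palufg → palufgish.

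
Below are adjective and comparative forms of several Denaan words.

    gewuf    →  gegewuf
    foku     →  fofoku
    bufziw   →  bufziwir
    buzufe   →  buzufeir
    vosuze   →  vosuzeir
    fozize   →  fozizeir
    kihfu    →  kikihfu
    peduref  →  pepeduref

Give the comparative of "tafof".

tatafof

buzufe and peduref both have last vowel 'e' yet inflect differently (buzufeir, pepeduref), so the last vowel is not what conditions the rule; the final letter is.
"tafof" ends in -f. The stems ending in -f (peduref → pepeduref, gewuf → gegewuf) repeat the first consonant+vowel as a prefix.
The other pattern: stems ending in -e or -w add -ir.
So tafof → tatafof.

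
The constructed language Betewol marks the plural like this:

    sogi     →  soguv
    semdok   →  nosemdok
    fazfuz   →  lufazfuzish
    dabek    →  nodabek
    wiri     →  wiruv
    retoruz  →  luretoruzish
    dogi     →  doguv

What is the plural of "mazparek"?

semdok and sogi both begin with s- yet inflect differently (nosemdok, soguv), so the first letter is not what conditions the rule; the final letter is.
"mazparek" ends in -k. The stems ending in -k (semdok → nosemdok, dabek → nodabek) add the prefix no-.
The other patterns: stems ending in -i drop the final letter and add -uv; stems ending in -z add lu- … -ish around the stem.
So mazparek → nomazparek.

nomazparek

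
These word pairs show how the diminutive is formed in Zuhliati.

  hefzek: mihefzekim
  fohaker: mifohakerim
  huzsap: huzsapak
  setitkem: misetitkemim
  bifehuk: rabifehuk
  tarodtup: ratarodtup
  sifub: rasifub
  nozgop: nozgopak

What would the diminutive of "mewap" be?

mewapak

"mewap" has last vowel 'a'. The one such stem in the data (huzsap → huzsapak) adds -ak, so the same rule applies.
The other patterns: stems whose last vowel is 'e' add mi- … -im around the stem; stems whose last vowel is 'u' add the prefix ra-.
So mewap → mewapak.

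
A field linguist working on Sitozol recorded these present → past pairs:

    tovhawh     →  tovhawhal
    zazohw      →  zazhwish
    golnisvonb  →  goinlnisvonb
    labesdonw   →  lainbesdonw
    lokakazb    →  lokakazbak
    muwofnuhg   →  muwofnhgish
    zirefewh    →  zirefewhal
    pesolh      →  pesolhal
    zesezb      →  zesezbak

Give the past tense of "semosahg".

semoshgish

zazohw and labesdonw both end in -w yet inflect differently (zazhwish, lainbesdonw), so the final letter is not what conditions the rule; the second-to-last letter is.
"semosahg" has second-to-last letter 'h'. The stems whose second-to-last letter is 'h' (muwofnuhg → muwofnhgish, zazohw → zazhwish) delete the last vowel and add -ish.
So semosahg → semoshgish.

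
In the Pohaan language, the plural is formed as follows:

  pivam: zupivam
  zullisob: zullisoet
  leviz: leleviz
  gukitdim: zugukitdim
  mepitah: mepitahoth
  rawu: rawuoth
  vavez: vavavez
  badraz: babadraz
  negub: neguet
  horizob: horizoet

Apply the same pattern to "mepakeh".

mepakehoth

badraz and pivam both have last vowel 'a' yet inflect differently (babadraz, zupivam), so the last vowel is not what conditions the rule; the final letter is.
"mepakeh" ends in -h. The one such stem in the data (mepitah → mepitahoth) adds -oth, so the same rule applies.
The other patterns: stems ending in -b drop the final letter and add -et; stems ending in -z repeat the first consonant+vowel as a prefix; stems ending in -m add the prefix zu-.
So mepakeh → mepakehoth.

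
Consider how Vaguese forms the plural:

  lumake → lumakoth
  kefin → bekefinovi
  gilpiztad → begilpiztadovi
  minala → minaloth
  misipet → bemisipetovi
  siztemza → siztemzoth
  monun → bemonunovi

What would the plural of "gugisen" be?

"gugisen" ends in a consonant. The stems ending in a consonant (gilpiztad → begilpiztadovi, monun → bemonunovi, misipet → bemisipetovi) add be- … -ovi around the stem.
The other pattern: stems ending in a vowel drop the final letter and add -oth.
So gugisen → begugisenovi.

begugisenovi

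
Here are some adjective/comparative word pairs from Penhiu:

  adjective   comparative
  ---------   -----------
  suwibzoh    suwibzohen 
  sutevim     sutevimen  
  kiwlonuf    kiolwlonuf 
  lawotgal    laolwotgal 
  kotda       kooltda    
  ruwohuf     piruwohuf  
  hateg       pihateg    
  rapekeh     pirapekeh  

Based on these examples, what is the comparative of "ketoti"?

keoltoti

kiwlonuf and ruwohuf both end in -f yet inflect differently (kiolwlonuf, piruwohuf), so the final letter is not what conditions the rule; the first letter is.
"ketoti" begins with k-. The stems beginning with k- (kiwlonuf → kiolwlonuf, kotda → kooltda) insert -ol- after the first vowel.
So ketoti → keoltoti.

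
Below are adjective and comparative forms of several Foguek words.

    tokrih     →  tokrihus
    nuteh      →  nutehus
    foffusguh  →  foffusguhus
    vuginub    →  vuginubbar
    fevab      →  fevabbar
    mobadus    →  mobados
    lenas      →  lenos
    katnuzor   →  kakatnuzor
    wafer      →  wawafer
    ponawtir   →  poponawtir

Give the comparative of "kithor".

foffusguh and vuginub both have last vowel 'u' yet inflect differently (foffusguhus, vuginubbar), so the last vowel is not what conditions the rule; the final letter is.
"kithor" ends in -r. The stems ending in -r (katnuzor → kakatnuzor, wafer → wawafer, ponawtir → poponawtir) repeat the first consonant+vowel as a prefix.
The other patterns: stems ending in -h add -us; stems ending in -b double the final consonant and add -ar; stems ending in -s change the last vowel to 'o'.
So kithor → kikithor.

kikithor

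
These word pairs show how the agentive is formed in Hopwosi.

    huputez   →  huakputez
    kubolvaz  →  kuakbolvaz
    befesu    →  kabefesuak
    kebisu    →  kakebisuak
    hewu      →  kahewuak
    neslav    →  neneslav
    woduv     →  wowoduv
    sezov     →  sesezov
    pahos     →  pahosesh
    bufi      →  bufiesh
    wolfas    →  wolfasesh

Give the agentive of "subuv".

susubuv

"subuv" ends in -v. The stems ending in -v (neslav → neneslav, woduv → wowoduv, sezov → sesezov) repeat the first consonant+vowel as a prefix.
So subuv → susubuv.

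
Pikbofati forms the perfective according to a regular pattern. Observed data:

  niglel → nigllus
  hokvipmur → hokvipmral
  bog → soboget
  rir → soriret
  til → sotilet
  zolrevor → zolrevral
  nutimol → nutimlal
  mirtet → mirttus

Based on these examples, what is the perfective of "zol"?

sozolet

til and niglel both end in -l yet inflect differently (sotilet, nigllus), so the final letter is not what conditions the rule; the number of vowels is.
"zol" has 1 vowel. The stems with 1 vowel (til → sotilet, rir → soriret, bog → soboget) add so- … -et around the stem.
The other patterns: stems with 2 vowels delete the last vowel and add -us; stems with 3 vowels delete the last vowel and add -al.
So zol → sozolet.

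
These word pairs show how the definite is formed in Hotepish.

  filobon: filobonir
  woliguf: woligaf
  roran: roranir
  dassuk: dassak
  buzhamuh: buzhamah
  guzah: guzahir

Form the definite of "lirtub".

lirtab

"lirtub" has last vowel 'u'. The stems whose last vowel is 'u' (woliguf → woligaf, dassuk → dassak, buzhamuh → buzhamah) change the last vowel to 'a'.
The other pattern: stems whose last vowel is 'a' or 'o' add -ir.
So lirtub → lirtab.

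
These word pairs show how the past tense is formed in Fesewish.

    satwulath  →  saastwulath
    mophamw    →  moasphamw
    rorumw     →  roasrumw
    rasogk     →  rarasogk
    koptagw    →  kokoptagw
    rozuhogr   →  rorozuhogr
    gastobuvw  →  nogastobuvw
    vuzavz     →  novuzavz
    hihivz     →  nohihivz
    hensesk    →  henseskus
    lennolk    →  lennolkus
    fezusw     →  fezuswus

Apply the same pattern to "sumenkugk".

mophamw and koptagw both end in -w yet inflect differently (moasphamw, kokoptagw), so the final letter is not what conditions the rule; the second-to-last letter is.
"sumenkugk" has second-to-last letter 'g'. The stems whose second-to-last letter is 'g' (rasogk → rarasogk, koptagw → kokoptagw, rozuhogr → rorozuhogr) repeat the first consonant+vowel as a prefix.
So sumenkugk → susumenkugk.

susumenkugk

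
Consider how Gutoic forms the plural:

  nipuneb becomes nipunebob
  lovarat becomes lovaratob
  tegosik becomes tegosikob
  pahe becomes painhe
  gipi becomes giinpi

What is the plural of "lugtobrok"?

lugtobrokob

nipuneb and pahe both have last vowel 'e' yet inflect differently (nipunebob, painhe), so the last vowel is not what conditions the rule; whether the stem ends in a vowel or a consonant is.
"lugtobrok" ends in a consonant. The stems ending in a consonant (nipuneb → nipunebob, lovarat → lovaratob, tegosik → tegosikob) add -ob.
The other pattern: stems ending in a vowel insert -in- after the first vowel.
So lugtobrok → lugtobrokob.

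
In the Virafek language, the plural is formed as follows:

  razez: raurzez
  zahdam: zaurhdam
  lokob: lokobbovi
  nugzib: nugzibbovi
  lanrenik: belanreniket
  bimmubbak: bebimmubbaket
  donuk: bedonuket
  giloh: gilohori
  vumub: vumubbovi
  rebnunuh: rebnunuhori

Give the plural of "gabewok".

giloh and lokob both have last vowel 'o' yet inflect differently (gilohori, lokobbovi), so the last vowel is not what conditions the rule; the final letter is.
"gabewok" ends in -k. The stems ending in -k (bimmubbak → bebimmubbaket, donuk → bedonuket, lanrenik → belanreniket) add be- … -et around the stem.
So gabewok → begabewoket.

begabewoket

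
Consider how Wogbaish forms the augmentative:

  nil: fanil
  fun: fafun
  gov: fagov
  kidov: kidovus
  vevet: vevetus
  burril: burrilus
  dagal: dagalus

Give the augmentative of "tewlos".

gov and kidov both end in -v yet inflect differently (fagov, kidovus), so the final letter is not what conditions the rule; the number of vowels is.
"tewlos" has 2 vowels. The stems with 2 vowels (kidov → kidovus, vevet → vevetus, burril → burrilus) add -us.
So tewlos → tewlosus.

tewlosus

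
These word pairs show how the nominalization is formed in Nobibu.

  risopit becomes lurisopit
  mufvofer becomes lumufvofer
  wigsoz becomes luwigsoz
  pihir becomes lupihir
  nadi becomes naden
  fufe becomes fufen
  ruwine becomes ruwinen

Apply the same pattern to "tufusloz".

lutufusloz

"tufusloz" ends in a consonant. The stems ending in a consonant (risopit → lurisopit, mufvofer → lumufvofer, wigsoz → luwigsoz) add the prefix lu-.
So tufusloz → lutufusloz.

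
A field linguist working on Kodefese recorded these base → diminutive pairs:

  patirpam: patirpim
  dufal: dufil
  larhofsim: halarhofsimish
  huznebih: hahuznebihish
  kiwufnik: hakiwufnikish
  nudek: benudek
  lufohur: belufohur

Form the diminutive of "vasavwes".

bevasavwes

patirpam and larhofsim both end in -m yet inflect differently (patirpim, halarhofsimish), so the final letter is not what conditions the rule; the last vowel is.
"vasavwes" has last vowel 'e'. The one such stem in the data (nudek → benudek) adds the prefix be-, so the same rule applies.
So vasavwes → bevasavwes.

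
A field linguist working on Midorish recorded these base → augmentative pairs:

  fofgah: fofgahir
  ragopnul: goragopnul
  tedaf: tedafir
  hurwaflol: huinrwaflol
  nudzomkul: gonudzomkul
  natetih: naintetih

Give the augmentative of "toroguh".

nudzomkul and hurwaflol both end in -l yet inflect differently (gonudzomkul, huinrwaflol), so the final letter is not what conditions the rule; the last vowel is.
"toroguh" has last vowel 'u'. The stems whose last vowel is 'u' (nudzomkul → gonudzomkul, ragopnul → goragopnul) add the prefix go-.
The other patterns: stems whose last vowel is 'a' add -ir; stems whose last vowel is 'i' or 'o' insert -in- after the first vowel.
So toroguh → gotoroguh.

gotoroguh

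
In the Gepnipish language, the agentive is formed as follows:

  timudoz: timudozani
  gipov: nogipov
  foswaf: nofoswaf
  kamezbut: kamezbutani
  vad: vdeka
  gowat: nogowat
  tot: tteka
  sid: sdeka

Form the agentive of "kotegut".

tot and gowat both end in -t yet inflect differently (tteka, nogowat), so the final letter is not what conditions the rule; the number of vowels is.
"kotegut" has 3 vowels. The stems with 3 vowels (timudoz → timudozani, kamezbut → kamezbutani) add -ani.
The other patterns: stems with 1 vowel delete the last vowel and add -eka; stems with 2 vowels add the prefix no-.
So kotegut → kotegutani.

kotegutani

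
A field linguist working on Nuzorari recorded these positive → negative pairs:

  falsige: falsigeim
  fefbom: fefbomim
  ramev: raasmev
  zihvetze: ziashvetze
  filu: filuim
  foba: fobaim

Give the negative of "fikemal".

"fikemal" begins with f-. The stems beginning with f- (filu → filuim, falsige → falsigeim, foba → fobaim) add -im.
The other pattern: stems beginning with r- or z- insert -as- after the first vowel.
So fikemal → fikemalim.

fikemalim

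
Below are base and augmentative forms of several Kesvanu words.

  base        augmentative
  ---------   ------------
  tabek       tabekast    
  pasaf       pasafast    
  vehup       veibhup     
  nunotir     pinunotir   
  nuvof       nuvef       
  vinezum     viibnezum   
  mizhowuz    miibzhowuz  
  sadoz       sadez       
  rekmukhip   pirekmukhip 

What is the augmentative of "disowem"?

disowemast

sadoz and mizhowuz both end in -z yet inflect differently (sadez, miibzhowuz), so the final letter is not what conditions the rule; the last vowel is.
"disowem" has last vowel 'e'. The one such stem in the data (tabek → tabekast) adds -ast, so the same rule applies.
The other patterns: stems whose last vowel is 'o' change the last vowel to 'e'; stems whose last vowel is 'u' insert -ib- after the first vowel; stems whose last vowel is 'i' add the prefix pi-.
So disowem → disowemast.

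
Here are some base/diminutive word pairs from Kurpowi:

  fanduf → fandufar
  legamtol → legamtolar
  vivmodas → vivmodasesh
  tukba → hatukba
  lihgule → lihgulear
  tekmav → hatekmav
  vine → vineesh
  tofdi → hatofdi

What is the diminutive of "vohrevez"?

vohrevezesh

vine and lihgule both end in -e yet inflect differently (vineesh, lihgulear), so the final letter is not what conditions the rule; the first letter is.
"vohrevez" begins with v-. The stems beginning with v- (vivmodas → vivmodasesh, vine → vineesh) add -esh.
The other patterns: stems beginning with t- add the prefix ha-; stems beginning with f- or l- add -ar.
So vohrevez → vohrevezesh.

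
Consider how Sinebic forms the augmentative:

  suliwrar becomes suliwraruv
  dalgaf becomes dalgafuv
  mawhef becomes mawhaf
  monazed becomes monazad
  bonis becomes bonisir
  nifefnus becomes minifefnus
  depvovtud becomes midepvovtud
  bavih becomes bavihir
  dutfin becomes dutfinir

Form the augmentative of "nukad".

nukaduv

bonis and nifefnus both end in -s yet inflect differently (bonisir, minifefnus), so the final letter is not what conditions the rule; the last vowel is.
"nukad" has last vowel 'a'. The stems whose last vowel is 'a' (dalgaf → dalgafuv, suliwrar → suliwraruv) add -uv.
So nukad → nukaduv.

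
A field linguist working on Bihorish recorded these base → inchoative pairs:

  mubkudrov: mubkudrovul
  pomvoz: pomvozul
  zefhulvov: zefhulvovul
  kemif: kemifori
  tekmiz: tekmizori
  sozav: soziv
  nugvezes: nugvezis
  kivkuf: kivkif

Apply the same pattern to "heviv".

pomvoz and tekmiz both end in -z yet inflect differently (pomvozul, tekmizori), so the final letter is not what conditions the rule; the last vowel is.
"heviv" has last vowel 'i'. The stems whose last vowel is 'i' (kemif → kemifori, tekmiz → tekmizori) add -ori.
The other patterns: stems whose last vowel is 'o' add -ul; stems whose last vowel is 'a', 'e' or 'u' change the last vowel to 'i'.
So heviv → hevivori.

hevivori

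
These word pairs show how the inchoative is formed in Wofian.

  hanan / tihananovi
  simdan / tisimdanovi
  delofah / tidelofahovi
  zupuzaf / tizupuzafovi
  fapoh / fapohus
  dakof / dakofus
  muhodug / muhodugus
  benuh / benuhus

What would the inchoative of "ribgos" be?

ribgosus

delofah and fapoh both end in -h yet inflect differently (tidelofahovi, fapohus), so the final letter is not what conditions the rule; the last vowel is.
"ribgos" has last vowel 'o'. The stems whose last vowel is 'o' (fapoh → fapohus, dakof → dakofus) add -us.
The other pattern: stems whose last vowel is 'a' add ti- … -ovi around the stem.
So ribgos → ribgosus.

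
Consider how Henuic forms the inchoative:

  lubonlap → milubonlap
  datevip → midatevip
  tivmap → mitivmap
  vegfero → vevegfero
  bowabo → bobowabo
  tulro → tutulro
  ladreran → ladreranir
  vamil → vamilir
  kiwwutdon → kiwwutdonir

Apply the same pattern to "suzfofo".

susuzfofo

lubonlap and ladreran both have last vowel 'a' yet inflect differently (milubonlap, ladreranir), so the last vowel is not what conditions the rule; the final letter is.
"suzfofo" ends in -o. The stems ending in -o (vegfero → vevegfero, bowabo → bobowabo, tulro → tutulro) repeat the first consonant+vowel as a prefix.
The other patterns: stems ending in -p add the prefix mi-; stems ending in -l or -n add -ir.
So suzfofo → susuzfofo.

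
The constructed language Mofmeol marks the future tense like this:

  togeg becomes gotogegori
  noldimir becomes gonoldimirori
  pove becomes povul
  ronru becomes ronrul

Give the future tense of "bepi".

togeg and pove both have last vowel 'e' yet inflect differently (gotogegori, povul), so the last vowel is not what conditions the rule; whether the stem ends in a vowel or a consonant is.
"bepi" ends in a vowel. The stems ending in a vowel (pove → povul, ronru → ronrul) drop the final letter and add -ul.
The other pattern: stems ending in a consonant add go- … -ori around the stem.
So bepi → bepul.

bepul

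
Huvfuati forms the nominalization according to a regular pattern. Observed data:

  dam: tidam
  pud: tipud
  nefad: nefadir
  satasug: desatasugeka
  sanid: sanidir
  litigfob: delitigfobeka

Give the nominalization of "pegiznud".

depegiznudeka

"pegiznud" has 3 vowels. The stems with 3 vowels (satasug → desatasugeka, litigfob → delitigfobeka) add de- … -eka around the stem.
So pegiznud → depegiznudeka.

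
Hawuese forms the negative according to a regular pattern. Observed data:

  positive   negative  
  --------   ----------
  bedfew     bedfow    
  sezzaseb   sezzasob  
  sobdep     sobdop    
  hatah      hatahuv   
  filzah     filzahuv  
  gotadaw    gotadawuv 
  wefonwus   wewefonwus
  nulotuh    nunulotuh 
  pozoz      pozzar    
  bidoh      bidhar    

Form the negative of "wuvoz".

bedfew and gotadaw both end in -w yet inflect differently (bedfow, gotadawuv), so the final letter is not what conditions the rule; the last vowel is.
"wuvoz" has last vowel 'o'. The stems whose last vowel is 'o' (pozoz → pozzar, bidoh → bidhar) delete the last vowel and add -ar.
The other patterns: stems whose last vowel is 'e' change the last vowel to 'o'; stems whose last vowel is 'a' add -uv; stems whose last vowel is 'u' repeat the first consonant+vowel as a prefix.
So wuvoz → wuvzar.

wuvzar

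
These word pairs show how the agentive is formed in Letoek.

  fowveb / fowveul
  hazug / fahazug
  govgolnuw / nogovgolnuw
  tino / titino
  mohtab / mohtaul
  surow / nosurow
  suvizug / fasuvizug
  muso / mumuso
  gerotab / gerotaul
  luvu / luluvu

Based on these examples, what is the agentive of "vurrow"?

hazug and govgolnuw both have last vowel 'u' yet inflect differently (fahazug, nogovgolnuw), so the last vowel is not what conditions the rule; the final letter is.
"vurrow" ends in -w. The stems ending in -w (surow → nosurow, govgolnuw → nogovgolnuw) add the prefix no-.
The other patterns: stems ending in -g add the prefix fa-; stems ending in -b drop the final letter and add -ul; stems ending in -o or -u repeat the first consonant+vowel as a prefix.
So vurrow → novurrow.

novurrow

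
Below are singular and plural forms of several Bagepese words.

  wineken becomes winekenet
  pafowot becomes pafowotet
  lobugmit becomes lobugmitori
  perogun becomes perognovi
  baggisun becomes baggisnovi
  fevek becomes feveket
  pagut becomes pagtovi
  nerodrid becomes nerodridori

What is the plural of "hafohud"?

lobugmit and pagut both end in -t yet inflect differently (lobugmitori, pagtovi), so the final letter is not what conditions the rule; the last vowel is.
"hafohud" has last vowel 'u'. The stems whose last vowel is 'u' (baggisun → baggisnovi, pagut → pagtovi, perogun → perognovi) delete the last vowel and add -ovi.
The other patterns: stems whose last vowel is 'i' add -ori; stems whose last vowel is 'e' or 'o' add -et.
So hafohud → hafohdovi.

hafohdovi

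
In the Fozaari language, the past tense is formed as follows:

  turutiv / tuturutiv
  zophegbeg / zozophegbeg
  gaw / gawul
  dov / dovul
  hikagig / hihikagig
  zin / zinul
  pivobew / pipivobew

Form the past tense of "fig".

figul

dov and turutiv both end in -v yet inflect differently (dovul, tuturutiv), so the final letter is not what conditions the rule; the number of vowels is.
"fig" has 1 vowel. The stems with 1 vowel (zin → zinul, dov → dovul, gaw → gawul) add -ul.
So fig → figul.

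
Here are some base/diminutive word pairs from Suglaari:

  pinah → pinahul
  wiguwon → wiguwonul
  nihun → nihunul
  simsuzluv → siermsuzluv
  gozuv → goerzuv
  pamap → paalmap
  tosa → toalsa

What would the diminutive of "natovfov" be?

naertovfov

nihun and simsuzluv both have last vowel 'u' yet inflect differently (nihunul, siermsuzluv), so the last vowel is not what conditions the rule; the final letter is.
"natovfov" ends in -v. The stems ending in -v (simsuzluv → siermsuzluv, gozuv → goerzuv) insert -er- after the first vowel.
The other patterns: stems ending in -h or -n add -ul; stems ending in -a or -p insert -al- after the first vowel.
So natovfov → naertovfov.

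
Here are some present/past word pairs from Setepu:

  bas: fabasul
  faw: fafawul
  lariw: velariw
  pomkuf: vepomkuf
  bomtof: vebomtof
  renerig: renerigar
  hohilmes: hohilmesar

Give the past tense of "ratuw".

faw and lariw both end in -w yet inflect differently (fafawul, velariw), so the final letter is not what conditions the rule; the number of vowels is.
"ratuw" has 2 vowels. The stems with 2 vowels (lariw → velariw, pomkuf → vepomkuf, bomtof → vebomtof) add the prefix ve-.
The other patterns: stems with 1 vowel add fa- … -ul around the stem; stems with 3 vowels add -ar.
So ratuw → veratuw.

veratuw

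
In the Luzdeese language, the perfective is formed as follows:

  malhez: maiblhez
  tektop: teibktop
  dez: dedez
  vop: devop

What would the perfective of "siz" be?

desiz

malhez and dez both end in -z yet inflect differently (maiblhez, dedez), so the final letter is not what conditions the rule; the number of vowels is.
"siz" has 1 vowel. The stems with 1 vowel (dez → dedez, vop → devop) add the prefix de-.
The other pattern: stems with 2 vowels insert -ib- after the first vowel.
So siz → desiz.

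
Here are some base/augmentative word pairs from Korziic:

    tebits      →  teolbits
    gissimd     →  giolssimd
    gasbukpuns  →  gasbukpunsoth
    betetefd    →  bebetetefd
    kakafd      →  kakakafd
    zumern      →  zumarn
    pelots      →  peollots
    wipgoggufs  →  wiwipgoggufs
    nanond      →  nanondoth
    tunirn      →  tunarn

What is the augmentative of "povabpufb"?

popovabpufb

wipgoggufs and gasbukpuns both end in -s yet inflect differently (wiwipgoggufs, gasbukpunsoth), so the final letter is not what conditions the rule; the second-to-last letter is.
"povabpufb" has second-to-last letter 'f'. The stems whose second-to-last letter is 'f' (betetefd → bebetetefd, wipgoggufs → wiwipgoggufs, kakafd → kakakafd) repeat the first consonant+vowel as a prefix.
So povabpufb → popovabpufb.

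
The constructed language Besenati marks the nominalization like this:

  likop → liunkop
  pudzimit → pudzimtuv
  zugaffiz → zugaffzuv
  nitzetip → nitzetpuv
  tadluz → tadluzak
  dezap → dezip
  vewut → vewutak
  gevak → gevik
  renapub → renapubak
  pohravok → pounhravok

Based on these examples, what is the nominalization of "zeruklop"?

zeunruklop

likop and nitzetip both end in -p yet inflect differently (liunkop, nitzetpuv), so the final letter is not what conditions the rule; the last vowel is.
"zeruklop" has last vowel 'o'. The stems whose last vowel is 'o' (pohravok → pounhravok, likop → liunkop) insert -un- after the first vowel.
So zeruklop → zeunruklop.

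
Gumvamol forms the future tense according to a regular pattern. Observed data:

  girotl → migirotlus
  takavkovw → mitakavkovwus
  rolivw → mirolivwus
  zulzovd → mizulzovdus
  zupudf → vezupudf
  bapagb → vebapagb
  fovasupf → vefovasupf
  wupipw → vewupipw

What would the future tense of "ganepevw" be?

miganepevwus

"ganepevw" has second-to-last letter 'v'. The stems whose second-to-last letter is 'v' (takavkovw → mitakavkovwus, rolivw → mirolivwus, zulzovd → mizulzovdus) add mi- … -us around the stem.
The other pattern: stems whose second-to-last letter is 'd', 'g' or 'p' add the prefix ve-.
So ganepevw → miganepevwus.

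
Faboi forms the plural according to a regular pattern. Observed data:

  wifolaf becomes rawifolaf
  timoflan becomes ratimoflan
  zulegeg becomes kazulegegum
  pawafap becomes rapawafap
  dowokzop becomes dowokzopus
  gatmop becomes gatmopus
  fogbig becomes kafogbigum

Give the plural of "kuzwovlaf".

pawafap and gatmop both end in -p yet inflect differently (rapawafap, gatmopus), so the final letter is not what conditions the rule; the last vowel is.
"kuzwovlaf" has last vowel 'a'. The stems whose last vowel is 'a' (wifolaf → rawifolaf, pawafap → rapawafap, timoflan → ratimoflan) add the prefix ra-.
The other patterns: stems whose last vowel is 'o' add -us; stems whose last vowel is 'e' or 'i' add ka- … -um around the stem.
So kuzwovlaf → rakuzwovlaf.

rakuzwovlaf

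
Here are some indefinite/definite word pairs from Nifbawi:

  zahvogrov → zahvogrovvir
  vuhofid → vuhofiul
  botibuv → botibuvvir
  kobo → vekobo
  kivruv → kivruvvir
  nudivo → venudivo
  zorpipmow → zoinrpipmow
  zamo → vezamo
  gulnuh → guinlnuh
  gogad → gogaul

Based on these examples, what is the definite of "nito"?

venito

kobo and zahvogrov both have last vowel 'o' yet inflect differently (vekobo, zahvogrovvir), so the last vowel is not what conditions the rule; the final letter is.
"nito" ends in -o. The stems ending in -o (kobo → vekobo, zamo → vezamo, nudivo → venudivo) add the prefix ve-.
So nito → venito.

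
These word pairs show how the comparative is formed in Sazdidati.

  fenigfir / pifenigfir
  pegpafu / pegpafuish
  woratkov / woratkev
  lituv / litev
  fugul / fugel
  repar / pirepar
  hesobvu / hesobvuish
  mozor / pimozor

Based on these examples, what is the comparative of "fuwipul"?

fuwipel

"fuwipul" ends in -l. The one such stem in the data (fugul → fugel) changes the last vowel to 'e' (as do lituv, woratkov), so the same rule applies.
The other patterns: stems ending in -u add -ish; stems ending in -r add the prefix pi-.
So fuwipul → fuwipel.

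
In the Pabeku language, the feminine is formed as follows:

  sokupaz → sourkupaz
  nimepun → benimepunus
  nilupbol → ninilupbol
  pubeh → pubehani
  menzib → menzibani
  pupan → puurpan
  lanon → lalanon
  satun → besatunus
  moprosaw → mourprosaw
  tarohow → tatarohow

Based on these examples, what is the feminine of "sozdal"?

sourzdal

moprosaw and tarohow both end in -w yet inflect differently (mourprosaw, tatarohow), so the final letter is not what conditions the rule; the last vowel is.
"sozdal" has last vowel 'a'. The stems whose last vowel is 'a' (sokupaz → sourkupaz, moprosaw → mourprosaw, pupan → puurpan) insert -ur- after the first vowel.
The other patterns: stems whose last vowel is 'e' or 'i' add -ani; stems whose last vowel is 'o' repeat the first consonant+vowel as a prefix; stems whose last vowel is 'u' add be- … -us around the stem.
So sozdal → sourzdal.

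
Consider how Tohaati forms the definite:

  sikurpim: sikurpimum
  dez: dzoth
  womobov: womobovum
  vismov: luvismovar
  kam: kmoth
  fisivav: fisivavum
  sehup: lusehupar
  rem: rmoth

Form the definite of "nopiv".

vismov and womobov both end in -v yet inflect differently (luvismovar, womobovum), so the final letter is not what conditions the rule; the number of vowels is.
"nopiv" has 2 vowels. The stems with 2 vowels (vismov → luvismovar, sehup → lusehupar) add lu- … -ar around the stem.
So nopiv → lunopivar.

lunopivar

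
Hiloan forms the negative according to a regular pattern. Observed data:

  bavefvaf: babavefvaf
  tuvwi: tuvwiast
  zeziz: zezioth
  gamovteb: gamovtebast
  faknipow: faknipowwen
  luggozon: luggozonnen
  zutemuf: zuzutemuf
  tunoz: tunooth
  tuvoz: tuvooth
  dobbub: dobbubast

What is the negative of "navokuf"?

nanavokuf

luggozon and tuvoz both have last vowel 'o' yet inflect differently (luggozonnen, tuvooth), so the last vowel is not what conditions the rule; the final letter is.
"navokuf" ends in -f. The stems ending in -f (zutemuf → zuzutemuf, bavefvaf → babavefvaf) repeat the first consonant+vowel as a prefix.
The other patterns: stems ending in -n or -w double the final consonant and add -en; stems ending in -z drop the final letter and add -oth; stems ending in -b or -i add -ast.
So navokuf → nanavokuf.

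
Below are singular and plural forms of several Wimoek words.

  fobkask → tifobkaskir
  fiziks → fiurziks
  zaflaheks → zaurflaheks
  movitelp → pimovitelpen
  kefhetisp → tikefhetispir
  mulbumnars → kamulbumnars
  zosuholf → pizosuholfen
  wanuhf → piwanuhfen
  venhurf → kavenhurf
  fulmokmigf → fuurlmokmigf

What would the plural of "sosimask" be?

"sosimask" has second-to-last letter 's'. The stems whose second-to-last letter is 's' (kefhetisp → tikefhetispir, fobkask → tifobkaskir) add ti- … -ir around the stem.
The other patterns: stems whose second-to-last letter is 'r' add the prefix ka-; stems whose second-to-last letter is 'g' or 'k' insert -ur- after the first vowel; stems whose second-to-last letter is 'h' or 'l' add pi- … -en around the stem.
So sosimask → tisosimaskir.

tisosimaskir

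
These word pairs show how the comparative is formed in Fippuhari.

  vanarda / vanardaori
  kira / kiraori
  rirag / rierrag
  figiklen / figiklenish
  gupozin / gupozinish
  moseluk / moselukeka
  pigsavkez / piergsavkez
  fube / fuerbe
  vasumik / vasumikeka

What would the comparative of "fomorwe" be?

foermorwe

"fomorwe" ends in -e. The one such stem in the data (fube → fuerbe) inserts -er- after the first vowel (as do rirag, pigsavkez), so the same rule applies.
The other patterns: stems ending in -n add -ish; stems ending in -k add -eka; stems ending in -a add -ori.
So fomorwe → foermorwe.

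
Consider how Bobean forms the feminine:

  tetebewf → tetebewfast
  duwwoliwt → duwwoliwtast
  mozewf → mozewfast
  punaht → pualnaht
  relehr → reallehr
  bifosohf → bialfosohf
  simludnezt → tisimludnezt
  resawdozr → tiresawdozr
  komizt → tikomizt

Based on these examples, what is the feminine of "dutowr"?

dutowrast

duwwoliwt and punaht both end in -t yet inflect differently (duwwoliwtast, pualnaht), so the final letter is not what conditions the rule; the second-to-last letter is.
"dutowr" has second-to-last letter 'w'. The stems whose second-to-last letter is 'w' (tetebewf → tetebewfast, duwwoliwt → duwwoliwtast, mozewf → mozewfast) add -ast.
The other patterns: stems whose second-to-last letter is 'h' insert -al- after the first vowel; stems whose second-to-last letter is 'z' add the prefix ti-.
So dutowr → dutowrast.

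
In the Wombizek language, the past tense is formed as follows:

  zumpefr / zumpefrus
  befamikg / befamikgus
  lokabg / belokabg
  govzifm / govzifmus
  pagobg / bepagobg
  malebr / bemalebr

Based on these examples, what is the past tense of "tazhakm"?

malebr and zumpefr both end in -r yet inflect differently (bemalebr, zumpefrus), so the final letter is not what conditions the rule; the second-to-last letter is.
"tazhakm" has second-to-last letter 'k'. The one such stem in the data (befamikg → befamikgus) adds -us, so the same rule applies.
The other pattern: stems whose second-to-last letter is 'b' add the prefix be-.
So tazhakm → tazhakmus.

tazhakmus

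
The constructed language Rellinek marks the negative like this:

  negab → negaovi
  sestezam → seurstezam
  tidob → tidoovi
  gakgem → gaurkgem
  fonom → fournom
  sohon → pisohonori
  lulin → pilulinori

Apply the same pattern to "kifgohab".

tidob and sohon both have last vowel 'o' yet inflect differently (tidoovi, pisohonori), so the last vowel is not what conditions the rule; the final letter is.
"kifgohab" ends in -b. The stems ending in -b (negab → negaovi, tidob → tidoovi) drop the final letter and add -ovi.
So kifgohab → kifgohaovi.

kifgohaovi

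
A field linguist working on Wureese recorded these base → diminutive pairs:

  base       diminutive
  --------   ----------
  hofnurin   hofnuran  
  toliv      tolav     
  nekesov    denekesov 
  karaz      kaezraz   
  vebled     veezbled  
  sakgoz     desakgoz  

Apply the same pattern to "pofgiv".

toliv and nekesov both end in -v yet inflect differently (tolav, denekesov), so the final letter is not what conditions the rule; the last vowel is.
"pofgiv" has last vowel 'i'. The stems whose last vowel is 'i' (toliv → tolav, hofnurin → hofnuran) change the last vowel to 'a'.
So pofgiv → pofgav.

pofgav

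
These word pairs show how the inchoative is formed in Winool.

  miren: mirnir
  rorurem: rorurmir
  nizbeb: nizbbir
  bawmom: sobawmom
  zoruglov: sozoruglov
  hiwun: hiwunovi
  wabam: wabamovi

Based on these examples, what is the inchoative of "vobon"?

rorurem and bawmom both end in -m yet inflect differently (rorurmir, sobawmom), so the final letter is not what conditions the rule; the last vowel is.
"vobon" has last vowel 'o'. The stems whose last vowel is 'o' (bawmom → sobawmom, zoruglov → sozoruglov) add the prefix so-.
So vobon → sovobon.

sovobon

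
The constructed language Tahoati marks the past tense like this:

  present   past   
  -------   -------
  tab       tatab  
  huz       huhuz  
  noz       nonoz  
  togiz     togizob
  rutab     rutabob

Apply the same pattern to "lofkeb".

huz and togiz both end in -z yet inflect differently (huhuz, togizob), so the final letter is not what conditions the rule; the number of vowels is.
"lofkeb" has 2 vowels. The stems with 2 vowels (togiz → togizob, rutab → rutabob) add -ob.
The other pattern: stems with 1 vowel repeat the first consonant+vowel as a prefix.
So lofkeb → lofkebob.

lofkebob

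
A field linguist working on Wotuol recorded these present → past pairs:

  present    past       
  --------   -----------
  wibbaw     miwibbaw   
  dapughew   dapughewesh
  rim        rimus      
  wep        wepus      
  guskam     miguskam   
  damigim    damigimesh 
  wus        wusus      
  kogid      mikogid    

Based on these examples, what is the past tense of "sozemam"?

rim and guskam both end in -m yet inflect differently (rimus, miguskam), so the final letter is not what conditions the rule; the number of vowels is.
"sozemam" has 3 vowels. The stems with 3 vowels (damigim → damigimesh, dapughew → dapughewesh) add -esh.
The other patterns: stems with 1 vowel add -us; stems with 2 vowels add the prefix mi-.
So sozemam → sozemamesh.

sozemamesh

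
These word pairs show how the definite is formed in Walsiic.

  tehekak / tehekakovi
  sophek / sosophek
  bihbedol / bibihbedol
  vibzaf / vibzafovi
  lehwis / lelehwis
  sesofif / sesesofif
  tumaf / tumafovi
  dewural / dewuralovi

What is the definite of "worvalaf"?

worvalafovi

tumaf and sesofif both end in -f yet inflect differently (tumafovi, sesesofif), so the final letter is not what conditions the rule; the last vowel is.
"worvalaf" has last vowel 'a'. The stems whose last vowel is 'a' (tumaf → tumafovi, vibzaf → vibzafovi, tehekak → tehekakovi) add -ovi.
The other pattern: stems whose last vowel is 'e', 'i' or 'o' repeat the first consonant+vowel as a prefix.
So worvalaf → worvalafovi.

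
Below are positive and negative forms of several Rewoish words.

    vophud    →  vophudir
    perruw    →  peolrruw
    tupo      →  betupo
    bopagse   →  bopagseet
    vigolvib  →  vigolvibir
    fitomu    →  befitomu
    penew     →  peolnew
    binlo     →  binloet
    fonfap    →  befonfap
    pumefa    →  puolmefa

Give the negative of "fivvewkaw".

befivvewkaw

"fivvewkaw" begins with f-. The stems beginning with f- (fonfap → befonfap, fitomu → befitomu) add the prefix be-.
The other patterns: stems beginning with b- add -et; stems beginning with v- add -ir; stems beginning with p- insert -ol- after the first vowel.
So fivvewkaw → befivvewkaw.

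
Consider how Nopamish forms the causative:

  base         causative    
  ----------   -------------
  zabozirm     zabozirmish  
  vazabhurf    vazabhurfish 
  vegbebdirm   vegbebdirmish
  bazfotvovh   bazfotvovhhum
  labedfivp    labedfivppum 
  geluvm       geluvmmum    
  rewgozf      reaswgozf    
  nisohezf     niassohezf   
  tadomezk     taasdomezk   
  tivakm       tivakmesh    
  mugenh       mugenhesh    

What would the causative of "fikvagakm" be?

fikvagakmesh

"fikvagakm" has second-to-last letter 'k'. The one such stem in the data (tivakm → tivakmesh) adds -esh, so the same rule applies.
The other patterns: stems whose second-to-last letter is 'r' add -ish; stems whose second-to-last letter is 'v' double the final consonant and add -um; stems whose second-to-last letter is 'z' insert -as- after the first vowel.
So fikvagakm → fikvagakmesh.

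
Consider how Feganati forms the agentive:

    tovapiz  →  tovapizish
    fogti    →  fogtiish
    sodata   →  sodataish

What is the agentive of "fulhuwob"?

Every pair shown (tovapiz → tovapizish, fogti → fogtiish, sodata → sodataish) follows the same rule: add -ish.
So fulhuwob → fulhuwobish.

fulhuwobish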